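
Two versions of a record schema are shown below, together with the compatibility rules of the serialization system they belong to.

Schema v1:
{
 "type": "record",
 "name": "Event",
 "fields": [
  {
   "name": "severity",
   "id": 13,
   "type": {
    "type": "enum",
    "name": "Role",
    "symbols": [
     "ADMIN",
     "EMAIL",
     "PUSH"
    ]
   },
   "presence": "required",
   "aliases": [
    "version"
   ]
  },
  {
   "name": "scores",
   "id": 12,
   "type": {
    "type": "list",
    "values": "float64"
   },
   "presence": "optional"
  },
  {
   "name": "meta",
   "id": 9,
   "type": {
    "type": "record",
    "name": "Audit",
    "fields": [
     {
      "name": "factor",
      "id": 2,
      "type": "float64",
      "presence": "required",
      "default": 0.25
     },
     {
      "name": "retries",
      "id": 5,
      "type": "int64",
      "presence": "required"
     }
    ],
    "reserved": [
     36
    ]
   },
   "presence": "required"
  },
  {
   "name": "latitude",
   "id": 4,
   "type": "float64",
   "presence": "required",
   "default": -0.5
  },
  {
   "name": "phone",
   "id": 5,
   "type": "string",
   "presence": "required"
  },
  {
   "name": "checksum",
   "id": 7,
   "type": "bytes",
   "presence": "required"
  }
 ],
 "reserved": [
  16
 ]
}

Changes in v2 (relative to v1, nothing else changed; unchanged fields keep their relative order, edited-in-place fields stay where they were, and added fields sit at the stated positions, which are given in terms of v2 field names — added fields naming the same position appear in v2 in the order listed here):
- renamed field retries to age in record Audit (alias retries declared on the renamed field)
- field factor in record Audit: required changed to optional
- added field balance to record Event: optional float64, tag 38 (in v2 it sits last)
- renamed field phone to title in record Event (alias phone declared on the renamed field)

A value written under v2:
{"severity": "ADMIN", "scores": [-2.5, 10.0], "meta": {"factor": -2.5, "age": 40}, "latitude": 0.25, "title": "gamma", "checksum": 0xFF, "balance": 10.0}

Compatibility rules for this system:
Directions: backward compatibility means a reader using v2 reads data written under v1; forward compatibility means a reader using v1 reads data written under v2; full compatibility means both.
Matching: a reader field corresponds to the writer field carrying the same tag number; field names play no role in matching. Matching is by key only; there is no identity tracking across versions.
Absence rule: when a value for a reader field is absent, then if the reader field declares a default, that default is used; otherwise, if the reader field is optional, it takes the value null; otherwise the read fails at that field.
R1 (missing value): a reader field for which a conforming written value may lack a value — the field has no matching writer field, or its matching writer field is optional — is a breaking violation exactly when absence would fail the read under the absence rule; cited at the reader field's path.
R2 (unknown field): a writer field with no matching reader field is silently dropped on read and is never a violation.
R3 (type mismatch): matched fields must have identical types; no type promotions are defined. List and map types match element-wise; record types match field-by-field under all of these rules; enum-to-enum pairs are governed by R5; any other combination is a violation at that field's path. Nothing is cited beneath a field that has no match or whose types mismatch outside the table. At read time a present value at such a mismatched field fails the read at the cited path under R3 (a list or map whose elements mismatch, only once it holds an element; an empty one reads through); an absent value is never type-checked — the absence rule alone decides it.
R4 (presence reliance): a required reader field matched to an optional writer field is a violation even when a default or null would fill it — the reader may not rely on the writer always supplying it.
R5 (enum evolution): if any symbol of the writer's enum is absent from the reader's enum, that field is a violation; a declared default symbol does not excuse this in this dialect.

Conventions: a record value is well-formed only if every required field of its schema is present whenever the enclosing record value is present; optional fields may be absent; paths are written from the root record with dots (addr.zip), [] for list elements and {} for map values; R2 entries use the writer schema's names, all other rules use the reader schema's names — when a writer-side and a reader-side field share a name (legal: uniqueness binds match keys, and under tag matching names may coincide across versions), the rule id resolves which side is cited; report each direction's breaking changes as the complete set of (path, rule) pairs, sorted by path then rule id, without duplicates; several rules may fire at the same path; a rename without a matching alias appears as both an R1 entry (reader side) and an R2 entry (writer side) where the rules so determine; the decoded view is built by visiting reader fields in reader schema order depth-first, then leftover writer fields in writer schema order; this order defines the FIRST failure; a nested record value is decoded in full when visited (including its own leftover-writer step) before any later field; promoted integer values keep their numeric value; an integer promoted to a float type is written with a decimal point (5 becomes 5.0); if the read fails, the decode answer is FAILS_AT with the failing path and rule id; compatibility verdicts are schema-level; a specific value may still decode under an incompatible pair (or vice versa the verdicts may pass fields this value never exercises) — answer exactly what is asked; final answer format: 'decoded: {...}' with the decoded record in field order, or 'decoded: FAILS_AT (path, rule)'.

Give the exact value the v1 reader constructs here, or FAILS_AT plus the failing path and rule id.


each type pair in Event: writer, then reader
decode (reader v1):
  severity := "ADMIN"
  scores := [-2.5, 10.0]
  meta.factor := -2.5
  meta.retries := 40 (from writer age)
  latitude := 0.25
  phone := "gamma" (from writer title)
  checksum := 0xFF
  writer balance: unknown -> dropped
  => decoded: {"severity": "ADMIN", "scores": [-2.5, 10.0], "meta": {"factor": -2.5, "retries": 40}, "latitude": 0.25, "phone": "gamma", "checksum": 0xFF}
diffs on Event not affecting the asked answer:
  renamed field retries to age in record Audit (alias retries declared on the renamed field) -> inert under this dialect — no rule fires on Event and the result does not move
  field factor in record Audit: required changed to optional -> schema-level compatibility only; this Event value's decode is unchanged
  added field balance to record Event: optional float64, tag 38 (in v2 it sits last) -> inert under this dialect — no rule fires on Event and the result does not move
  renamed field phone to title in record Event (alias phone declared on the renamed field) -> inert under this dialect — no rule fires on Event and the result does not move

decoded: {"severity": "ADMIN", "scores": [-2.5, 10.0], "meta": {"factor": -2.5, "retries": 40}, "latitude": 0.25, "phone": "gamma", "checksum": 0xFF}


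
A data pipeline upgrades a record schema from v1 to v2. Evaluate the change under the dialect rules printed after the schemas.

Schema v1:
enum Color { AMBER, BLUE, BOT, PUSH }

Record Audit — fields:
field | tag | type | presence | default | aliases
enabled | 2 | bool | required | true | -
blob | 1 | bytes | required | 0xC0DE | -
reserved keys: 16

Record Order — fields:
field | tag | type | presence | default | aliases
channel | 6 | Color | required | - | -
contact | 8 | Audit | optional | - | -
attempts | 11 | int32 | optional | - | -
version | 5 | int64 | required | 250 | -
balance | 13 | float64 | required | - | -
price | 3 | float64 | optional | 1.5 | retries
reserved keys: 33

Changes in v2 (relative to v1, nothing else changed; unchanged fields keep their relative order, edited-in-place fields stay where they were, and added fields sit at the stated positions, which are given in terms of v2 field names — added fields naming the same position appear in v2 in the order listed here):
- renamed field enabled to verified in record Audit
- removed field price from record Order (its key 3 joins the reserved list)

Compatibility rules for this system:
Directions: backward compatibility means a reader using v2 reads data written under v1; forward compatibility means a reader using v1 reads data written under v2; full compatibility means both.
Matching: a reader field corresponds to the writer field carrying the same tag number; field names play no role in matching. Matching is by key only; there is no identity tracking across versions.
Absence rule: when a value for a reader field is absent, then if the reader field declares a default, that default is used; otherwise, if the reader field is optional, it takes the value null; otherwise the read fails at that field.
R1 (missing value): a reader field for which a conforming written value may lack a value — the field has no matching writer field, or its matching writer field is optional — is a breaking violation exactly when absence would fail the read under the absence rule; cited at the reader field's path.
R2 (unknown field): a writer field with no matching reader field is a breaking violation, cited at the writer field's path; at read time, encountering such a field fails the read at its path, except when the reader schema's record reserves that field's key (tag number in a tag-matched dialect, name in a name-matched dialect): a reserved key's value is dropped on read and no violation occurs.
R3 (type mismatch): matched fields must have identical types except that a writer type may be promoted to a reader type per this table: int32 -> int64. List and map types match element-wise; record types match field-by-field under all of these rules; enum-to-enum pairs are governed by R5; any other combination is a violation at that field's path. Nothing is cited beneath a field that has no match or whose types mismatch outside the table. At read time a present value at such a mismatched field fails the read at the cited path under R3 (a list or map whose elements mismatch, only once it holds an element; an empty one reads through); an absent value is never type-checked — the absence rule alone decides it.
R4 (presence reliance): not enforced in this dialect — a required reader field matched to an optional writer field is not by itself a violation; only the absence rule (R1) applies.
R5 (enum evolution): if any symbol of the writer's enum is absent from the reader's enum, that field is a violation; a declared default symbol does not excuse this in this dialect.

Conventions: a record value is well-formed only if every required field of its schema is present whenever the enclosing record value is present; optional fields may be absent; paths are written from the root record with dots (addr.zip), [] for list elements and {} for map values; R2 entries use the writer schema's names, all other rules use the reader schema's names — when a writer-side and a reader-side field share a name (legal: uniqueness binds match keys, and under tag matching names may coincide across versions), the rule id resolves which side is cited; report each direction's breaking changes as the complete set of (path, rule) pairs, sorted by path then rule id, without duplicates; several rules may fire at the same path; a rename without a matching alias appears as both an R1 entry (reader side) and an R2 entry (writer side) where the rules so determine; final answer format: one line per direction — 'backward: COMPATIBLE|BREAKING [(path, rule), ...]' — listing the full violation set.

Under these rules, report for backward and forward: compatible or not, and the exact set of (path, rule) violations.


backward: COMPATIBLE []; forward: COMPATIBLE []

arrows below run writer -> reader for Order
backward pass over Order, reader schema v2, writer schema v1:
  channel: Color -> Color, writer required; from channel
  contact: Audit -> Audit, writer optional; from contact
  attempts: int32 -> int32, writer optional; from attempts
  version: int64 -> int64, writer required; from version
  balance: float64 -> float64, writer required; from balance
  price (writer side), unknown to reader
  contact.verified: bool -> bool, writer required; from contact.enabled
  contact.blob: bytes -> bytes, writer required; from contact.blob
  nothing fires on Order: backward is COMPATIBLE
forward pass over Order, reader schema v1, writer schema v2:
  channel: Color -> Color, writer required; from channel
  contact: Audit -> Audit, writer optional; from contact
  attempts: int32 -> int32, writer optional; from attempts
  version: int64 -> int64, writer required; from version
  balance: float64 -> float64, writer required; from balance
  price: no writer match
  contact.enabled: bool -> bool, writer required; from contact.verified
  contact.blob: bytes -> bytes, writer required; from contact.blob
  nothing fires on Order: forward is COMPATIBLE


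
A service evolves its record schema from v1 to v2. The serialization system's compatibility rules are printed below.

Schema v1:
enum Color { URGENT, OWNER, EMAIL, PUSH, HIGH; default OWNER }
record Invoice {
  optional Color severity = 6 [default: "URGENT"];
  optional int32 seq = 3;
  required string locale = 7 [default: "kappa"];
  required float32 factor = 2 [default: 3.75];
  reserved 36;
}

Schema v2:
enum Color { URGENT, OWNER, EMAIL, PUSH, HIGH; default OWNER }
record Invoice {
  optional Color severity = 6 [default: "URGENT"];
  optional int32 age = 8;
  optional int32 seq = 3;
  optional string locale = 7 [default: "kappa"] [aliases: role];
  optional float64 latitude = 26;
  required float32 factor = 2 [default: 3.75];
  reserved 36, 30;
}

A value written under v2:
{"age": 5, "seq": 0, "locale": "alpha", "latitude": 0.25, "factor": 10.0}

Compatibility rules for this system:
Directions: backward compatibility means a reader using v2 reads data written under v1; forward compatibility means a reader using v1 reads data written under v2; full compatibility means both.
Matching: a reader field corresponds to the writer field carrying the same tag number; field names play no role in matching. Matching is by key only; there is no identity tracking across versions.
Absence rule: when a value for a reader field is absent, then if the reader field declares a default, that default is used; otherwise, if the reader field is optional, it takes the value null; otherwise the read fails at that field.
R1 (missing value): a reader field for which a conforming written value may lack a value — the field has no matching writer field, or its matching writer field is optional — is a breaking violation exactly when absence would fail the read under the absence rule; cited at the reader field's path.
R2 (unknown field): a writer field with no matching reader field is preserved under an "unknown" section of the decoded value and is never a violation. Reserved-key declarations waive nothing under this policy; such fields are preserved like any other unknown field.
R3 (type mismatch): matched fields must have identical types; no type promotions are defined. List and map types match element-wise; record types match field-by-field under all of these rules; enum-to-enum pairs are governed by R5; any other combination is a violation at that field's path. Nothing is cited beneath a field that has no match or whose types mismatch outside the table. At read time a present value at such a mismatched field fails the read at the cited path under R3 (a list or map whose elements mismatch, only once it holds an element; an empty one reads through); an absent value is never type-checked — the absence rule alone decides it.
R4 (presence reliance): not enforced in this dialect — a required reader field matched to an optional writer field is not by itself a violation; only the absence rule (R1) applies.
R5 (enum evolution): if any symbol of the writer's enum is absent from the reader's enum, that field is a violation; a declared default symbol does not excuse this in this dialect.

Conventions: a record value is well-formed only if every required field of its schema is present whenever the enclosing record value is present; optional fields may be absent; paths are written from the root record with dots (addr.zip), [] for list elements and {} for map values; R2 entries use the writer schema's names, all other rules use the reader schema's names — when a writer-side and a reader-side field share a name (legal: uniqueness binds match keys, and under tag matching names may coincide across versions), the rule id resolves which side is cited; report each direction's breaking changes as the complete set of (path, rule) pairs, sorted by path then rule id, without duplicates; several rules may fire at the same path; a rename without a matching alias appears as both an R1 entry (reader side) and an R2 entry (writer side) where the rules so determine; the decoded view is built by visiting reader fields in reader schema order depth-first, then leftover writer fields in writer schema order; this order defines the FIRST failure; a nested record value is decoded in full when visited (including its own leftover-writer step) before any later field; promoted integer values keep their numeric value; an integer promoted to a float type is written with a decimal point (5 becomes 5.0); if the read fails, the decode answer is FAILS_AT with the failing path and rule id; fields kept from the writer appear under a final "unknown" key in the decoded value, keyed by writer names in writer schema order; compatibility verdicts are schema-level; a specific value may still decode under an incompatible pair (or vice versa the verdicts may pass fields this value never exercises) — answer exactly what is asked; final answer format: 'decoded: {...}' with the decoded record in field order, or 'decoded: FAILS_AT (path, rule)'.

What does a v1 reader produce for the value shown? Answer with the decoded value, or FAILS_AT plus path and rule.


decoded: {"severity": "URGENT", "seq": 0, "locale": "alpha", "factor": 10.0, "unknown": {"age": 5, "latitude": 0.25}}

the writer's type comes first in each Invoice pair
decode walk for Invoice under reader schema v1:
  severity := "URGENT" (missing; default applied)
  seq := 0
  locale := "alpha"
  factor := 10.0
  writer age: kept under "unknown"
  writer latitude: kept under "unknown"
  => decoded: {"severity": "URGENT", "seq": 0, "locale": "alpha", "factor": 10.0, "unknown": {"age": 5, "latitude": 0.25}}
diffs on Invoice not affecting the asked answer:
  field locale in record Invoice: required changed to optional -> no rule fires on it and the decoded Invoice view is identical with or without it


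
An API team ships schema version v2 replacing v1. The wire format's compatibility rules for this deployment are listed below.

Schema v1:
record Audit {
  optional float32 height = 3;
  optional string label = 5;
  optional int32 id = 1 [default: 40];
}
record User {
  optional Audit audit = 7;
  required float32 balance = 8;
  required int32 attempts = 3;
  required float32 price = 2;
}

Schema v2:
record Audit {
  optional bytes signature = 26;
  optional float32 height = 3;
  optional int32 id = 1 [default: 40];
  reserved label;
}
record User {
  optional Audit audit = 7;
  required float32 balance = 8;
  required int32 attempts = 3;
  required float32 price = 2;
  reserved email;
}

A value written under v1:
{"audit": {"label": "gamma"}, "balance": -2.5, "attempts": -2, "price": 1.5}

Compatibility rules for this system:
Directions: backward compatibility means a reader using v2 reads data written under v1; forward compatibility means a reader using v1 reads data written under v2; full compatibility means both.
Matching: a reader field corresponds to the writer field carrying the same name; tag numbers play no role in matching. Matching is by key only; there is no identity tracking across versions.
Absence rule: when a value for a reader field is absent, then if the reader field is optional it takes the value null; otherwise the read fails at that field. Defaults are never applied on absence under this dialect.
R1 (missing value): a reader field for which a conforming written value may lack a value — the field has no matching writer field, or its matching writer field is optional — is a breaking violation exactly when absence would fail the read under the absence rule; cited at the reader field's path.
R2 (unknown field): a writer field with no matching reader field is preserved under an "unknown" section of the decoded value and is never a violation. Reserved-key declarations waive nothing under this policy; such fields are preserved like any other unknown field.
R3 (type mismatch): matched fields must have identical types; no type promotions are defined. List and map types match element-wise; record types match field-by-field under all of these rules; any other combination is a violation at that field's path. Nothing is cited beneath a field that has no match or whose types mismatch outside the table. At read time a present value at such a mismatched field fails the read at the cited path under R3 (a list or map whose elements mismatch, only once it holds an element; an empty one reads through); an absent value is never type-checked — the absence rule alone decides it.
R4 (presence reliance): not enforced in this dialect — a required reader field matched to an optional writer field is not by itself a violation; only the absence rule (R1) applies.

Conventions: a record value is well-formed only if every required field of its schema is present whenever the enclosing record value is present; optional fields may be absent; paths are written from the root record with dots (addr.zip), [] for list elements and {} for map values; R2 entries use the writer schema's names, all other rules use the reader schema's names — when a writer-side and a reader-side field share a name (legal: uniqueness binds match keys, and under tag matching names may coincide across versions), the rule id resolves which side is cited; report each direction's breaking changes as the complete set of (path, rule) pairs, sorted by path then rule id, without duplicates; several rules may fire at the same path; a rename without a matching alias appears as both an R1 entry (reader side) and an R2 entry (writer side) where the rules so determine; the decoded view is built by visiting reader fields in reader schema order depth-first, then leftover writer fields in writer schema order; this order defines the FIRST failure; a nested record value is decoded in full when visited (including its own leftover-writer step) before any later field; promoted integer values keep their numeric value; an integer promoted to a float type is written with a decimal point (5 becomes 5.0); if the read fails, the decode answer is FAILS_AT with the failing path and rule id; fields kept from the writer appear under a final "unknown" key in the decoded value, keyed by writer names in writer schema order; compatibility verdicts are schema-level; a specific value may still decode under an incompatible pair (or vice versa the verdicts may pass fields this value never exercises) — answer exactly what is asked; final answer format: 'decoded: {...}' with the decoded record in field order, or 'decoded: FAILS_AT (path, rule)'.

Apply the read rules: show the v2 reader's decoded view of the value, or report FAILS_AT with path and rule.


the writer's type comes first in each User pair
decode (reader v2):
  audit.signature := null (absent, optional -> null)
  audit.height := null (absent, optional -> null)
  audit.id := null (absent, optional -> null)
  writer audit.label: kept under "unknown"
  balance := -2.5
  attempts := -2
  price := 1.5
  => decoded: {"audit": {"signature": null, "height": null, "id": null, "unknown": {"label": "gamma"}}, "balance": -2.5, "attempts": -2, "price": 1.5}

decoded: {"audit": {"signature": null, "height": null, "id": null, "unknown": {"label": "gamma"}}, "balance": -2.5, "attempts": -2, "price": 1.5}


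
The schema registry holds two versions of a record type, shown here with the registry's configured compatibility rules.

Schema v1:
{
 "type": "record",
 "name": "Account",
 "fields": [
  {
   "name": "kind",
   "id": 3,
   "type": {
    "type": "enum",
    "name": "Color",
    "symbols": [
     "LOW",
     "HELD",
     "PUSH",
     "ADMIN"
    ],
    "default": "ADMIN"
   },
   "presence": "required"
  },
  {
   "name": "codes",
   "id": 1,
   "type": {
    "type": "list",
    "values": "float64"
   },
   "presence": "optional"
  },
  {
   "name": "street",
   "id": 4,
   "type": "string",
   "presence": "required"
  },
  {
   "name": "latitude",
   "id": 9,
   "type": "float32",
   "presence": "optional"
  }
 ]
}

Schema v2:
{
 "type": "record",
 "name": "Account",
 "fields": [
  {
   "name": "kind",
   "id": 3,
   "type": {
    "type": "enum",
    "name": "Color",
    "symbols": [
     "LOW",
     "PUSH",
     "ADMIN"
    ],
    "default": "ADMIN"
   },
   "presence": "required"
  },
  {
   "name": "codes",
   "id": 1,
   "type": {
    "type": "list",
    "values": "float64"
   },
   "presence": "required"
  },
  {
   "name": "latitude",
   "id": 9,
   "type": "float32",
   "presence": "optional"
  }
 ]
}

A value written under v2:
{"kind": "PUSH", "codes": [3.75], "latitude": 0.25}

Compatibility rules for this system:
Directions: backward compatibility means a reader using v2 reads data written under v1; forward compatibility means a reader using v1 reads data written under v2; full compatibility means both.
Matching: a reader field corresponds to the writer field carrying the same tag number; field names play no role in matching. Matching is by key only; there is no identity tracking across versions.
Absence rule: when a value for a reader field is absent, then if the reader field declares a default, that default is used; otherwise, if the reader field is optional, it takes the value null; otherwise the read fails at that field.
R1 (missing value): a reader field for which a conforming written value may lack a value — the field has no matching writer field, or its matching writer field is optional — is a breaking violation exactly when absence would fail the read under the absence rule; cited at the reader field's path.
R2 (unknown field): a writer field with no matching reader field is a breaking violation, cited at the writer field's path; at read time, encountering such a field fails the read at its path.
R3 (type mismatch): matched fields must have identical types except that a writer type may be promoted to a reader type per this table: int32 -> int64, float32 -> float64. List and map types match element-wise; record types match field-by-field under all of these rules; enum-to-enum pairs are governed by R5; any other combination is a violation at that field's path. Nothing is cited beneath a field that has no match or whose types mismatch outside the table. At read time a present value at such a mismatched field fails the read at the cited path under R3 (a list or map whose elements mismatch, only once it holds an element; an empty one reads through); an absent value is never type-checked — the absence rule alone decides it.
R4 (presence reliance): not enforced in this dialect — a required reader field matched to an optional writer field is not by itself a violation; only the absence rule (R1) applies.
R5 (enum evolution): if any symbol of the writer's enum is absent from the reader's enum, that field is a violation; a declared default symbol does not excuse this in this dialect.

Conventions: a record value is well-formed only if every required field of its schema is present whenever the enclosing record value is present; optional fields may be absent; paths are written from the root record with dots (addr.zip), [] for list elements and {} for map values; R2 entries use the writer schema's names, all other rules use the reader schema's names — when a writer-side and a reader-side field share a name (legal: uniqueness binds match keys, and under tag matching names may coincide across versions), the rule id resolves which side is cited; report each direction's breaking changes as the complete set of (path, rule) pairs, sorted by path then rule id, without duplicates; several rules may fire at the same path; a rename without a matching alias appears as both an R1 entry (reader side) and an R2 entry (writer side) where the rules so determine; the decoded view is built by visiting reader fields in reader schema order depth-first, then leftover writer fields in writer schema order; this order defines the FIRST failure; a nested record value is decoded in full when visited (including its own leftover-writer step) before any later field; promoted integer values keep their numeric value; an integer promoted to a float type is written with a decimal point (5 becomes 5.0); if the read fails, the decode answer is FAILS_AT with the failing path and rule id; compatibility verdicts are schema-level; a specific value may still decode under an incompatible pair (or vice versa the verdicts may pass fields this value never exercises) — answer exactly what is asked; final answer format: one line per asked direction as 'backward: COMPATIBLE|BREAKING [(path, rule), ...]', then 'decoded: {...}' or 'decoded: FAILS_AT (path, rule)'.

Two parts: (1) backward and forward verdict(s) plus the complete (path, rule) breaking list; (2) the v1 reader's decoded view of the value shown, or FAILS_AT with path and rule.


the writer's type comes first in each Account pair
backward on Account — v2 reading data written by v1:
  Color -> Color, writer required: kind aligns to kind
  list<float64> -> list<float64>, writer optional: codes aligns to codes
  float32 -> float32, writer optional: latitude aligns to latitude
  writer field street has no reader counterpart
  rule R1 violated at codes
  rule R5 violated at kind
  rule R2 violated at street
  => backward: BREAKING (3)
forward on Account — v1 reading data written by v2:
  Color -> Color, writer required: kind aligns to kind
  list<float64> -> list<float64>, writer required: codes aligns to codes
  street: no writer-side match
  float32 -> float32, writer optional: latitude aligns to latitude
  rule R1 violated at street
  => forward: BREAKING (1)
decoding the Account value with the v1 reader:
  kind := "PUSH"
  codes := [3.75]
  read fails at street under R1 (no fill)
  => FAILS_AT (street, R1)

backward: BREAKING [(codes, R1), (kind, R5), (street, R2)]; forward: BREAKING [(street, R1)]; decoded: FAILS_AT (street, R1)


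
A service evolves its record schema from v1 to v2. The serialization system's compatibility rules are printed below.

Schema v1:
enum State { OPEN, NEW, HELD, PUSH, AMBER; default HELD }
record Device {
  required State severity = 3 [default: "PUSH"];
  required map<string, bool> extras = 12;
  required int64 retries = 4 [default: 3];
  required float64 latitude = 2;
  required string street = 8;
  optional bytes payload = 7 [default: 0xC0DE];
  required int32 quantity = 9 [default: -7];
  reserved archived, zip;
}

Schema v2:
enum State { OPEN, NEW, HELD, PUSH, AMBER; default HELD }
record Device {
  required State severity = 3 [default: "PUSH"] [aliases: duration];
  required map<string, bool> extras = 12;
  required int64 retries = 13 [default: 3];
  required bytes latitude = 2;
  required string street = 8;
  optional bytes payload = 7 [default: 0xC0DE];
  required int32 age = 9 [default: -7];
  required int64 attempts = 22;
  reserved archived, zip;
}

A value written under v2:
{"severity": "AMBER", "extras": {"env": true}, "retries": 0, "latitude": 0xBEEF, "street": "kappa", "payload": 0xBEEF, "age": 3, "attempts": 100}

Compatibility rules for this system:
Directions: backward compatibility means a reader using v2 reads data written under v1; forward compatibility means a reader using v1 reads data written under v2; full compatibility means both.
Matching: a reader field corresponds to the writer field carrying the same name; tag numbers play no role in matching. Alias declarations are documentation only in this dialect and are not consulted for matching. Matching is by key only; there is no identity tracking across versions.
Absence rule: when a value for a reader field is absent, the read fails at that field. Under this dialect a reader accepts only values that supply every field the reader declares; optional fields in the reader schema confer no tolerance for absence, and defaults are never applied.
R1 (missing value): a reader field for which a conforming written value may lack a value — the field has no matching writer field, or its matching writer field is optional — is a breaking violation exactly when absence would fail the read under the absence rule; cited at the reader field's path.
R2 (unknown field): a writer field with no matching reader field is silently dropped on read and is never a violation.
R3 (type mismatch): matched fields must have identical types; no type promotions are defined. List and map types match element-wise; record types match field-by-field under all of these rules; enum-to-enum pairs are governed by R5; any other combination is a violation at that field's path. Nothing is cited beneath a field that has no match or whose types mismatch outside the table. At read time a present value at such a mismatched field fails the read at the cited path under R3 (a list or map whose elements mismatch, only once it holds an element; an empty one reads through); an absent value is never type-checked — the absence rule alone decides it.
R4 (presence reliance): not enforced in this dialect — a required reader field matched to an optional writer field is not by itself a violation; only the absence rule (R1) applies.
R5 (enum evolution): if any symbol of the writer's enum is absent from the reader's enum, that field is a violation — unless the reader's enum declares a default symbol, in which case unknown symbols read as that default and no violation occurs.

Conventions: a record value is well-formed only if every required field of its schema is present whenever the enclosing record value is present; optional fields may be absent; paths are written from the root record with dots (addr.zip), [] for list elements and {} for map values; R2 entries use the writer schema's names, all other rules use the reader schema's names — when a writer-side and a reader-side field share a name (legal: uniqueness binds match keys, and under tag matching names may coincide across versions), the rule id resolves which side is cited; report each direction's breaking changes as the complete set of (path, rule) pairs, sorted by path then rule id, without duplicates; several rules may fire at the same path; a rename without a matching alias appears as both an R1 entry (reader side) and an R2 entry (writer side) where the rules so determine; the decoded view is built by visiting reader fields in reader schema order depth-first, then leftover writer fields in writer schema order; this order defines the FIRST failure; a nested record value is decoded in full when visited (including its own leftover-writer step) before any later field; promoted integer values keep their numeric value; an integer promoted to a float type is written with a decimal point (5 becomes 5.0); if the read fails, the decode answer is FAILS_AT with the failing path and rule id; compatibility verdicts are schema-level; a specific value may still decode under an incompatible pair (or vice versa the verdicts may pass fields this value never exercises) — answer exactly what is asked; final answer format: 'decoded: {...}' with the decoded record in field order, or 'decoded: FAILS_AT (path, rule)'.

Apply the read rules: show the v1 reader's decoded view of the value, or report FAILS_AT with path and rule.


each type pair in Device: writer, then reader
decode (reader v1):
  severity := "AMBER"
  extras := {"env": true}
  retries := 0
  read fails at latitude under R3
  => FAILS_AT (latitude, R3)
remaining Device differences; none change what is asked:
  renamed field quantity to age in record Device -> matters for Device compatibility verdicts, not for this value's decode
  added field attempts to record Device: required int64, tag 22 (in v2 it sits last) -> matters for Device compatibility verdicts, not for this value's decode
  field retries in record Device: tag 4 changed to 13 -> triggers nothing under the printed rules; the Device answer is the same either way

decoded: FAILS_AT (latitude, R3)


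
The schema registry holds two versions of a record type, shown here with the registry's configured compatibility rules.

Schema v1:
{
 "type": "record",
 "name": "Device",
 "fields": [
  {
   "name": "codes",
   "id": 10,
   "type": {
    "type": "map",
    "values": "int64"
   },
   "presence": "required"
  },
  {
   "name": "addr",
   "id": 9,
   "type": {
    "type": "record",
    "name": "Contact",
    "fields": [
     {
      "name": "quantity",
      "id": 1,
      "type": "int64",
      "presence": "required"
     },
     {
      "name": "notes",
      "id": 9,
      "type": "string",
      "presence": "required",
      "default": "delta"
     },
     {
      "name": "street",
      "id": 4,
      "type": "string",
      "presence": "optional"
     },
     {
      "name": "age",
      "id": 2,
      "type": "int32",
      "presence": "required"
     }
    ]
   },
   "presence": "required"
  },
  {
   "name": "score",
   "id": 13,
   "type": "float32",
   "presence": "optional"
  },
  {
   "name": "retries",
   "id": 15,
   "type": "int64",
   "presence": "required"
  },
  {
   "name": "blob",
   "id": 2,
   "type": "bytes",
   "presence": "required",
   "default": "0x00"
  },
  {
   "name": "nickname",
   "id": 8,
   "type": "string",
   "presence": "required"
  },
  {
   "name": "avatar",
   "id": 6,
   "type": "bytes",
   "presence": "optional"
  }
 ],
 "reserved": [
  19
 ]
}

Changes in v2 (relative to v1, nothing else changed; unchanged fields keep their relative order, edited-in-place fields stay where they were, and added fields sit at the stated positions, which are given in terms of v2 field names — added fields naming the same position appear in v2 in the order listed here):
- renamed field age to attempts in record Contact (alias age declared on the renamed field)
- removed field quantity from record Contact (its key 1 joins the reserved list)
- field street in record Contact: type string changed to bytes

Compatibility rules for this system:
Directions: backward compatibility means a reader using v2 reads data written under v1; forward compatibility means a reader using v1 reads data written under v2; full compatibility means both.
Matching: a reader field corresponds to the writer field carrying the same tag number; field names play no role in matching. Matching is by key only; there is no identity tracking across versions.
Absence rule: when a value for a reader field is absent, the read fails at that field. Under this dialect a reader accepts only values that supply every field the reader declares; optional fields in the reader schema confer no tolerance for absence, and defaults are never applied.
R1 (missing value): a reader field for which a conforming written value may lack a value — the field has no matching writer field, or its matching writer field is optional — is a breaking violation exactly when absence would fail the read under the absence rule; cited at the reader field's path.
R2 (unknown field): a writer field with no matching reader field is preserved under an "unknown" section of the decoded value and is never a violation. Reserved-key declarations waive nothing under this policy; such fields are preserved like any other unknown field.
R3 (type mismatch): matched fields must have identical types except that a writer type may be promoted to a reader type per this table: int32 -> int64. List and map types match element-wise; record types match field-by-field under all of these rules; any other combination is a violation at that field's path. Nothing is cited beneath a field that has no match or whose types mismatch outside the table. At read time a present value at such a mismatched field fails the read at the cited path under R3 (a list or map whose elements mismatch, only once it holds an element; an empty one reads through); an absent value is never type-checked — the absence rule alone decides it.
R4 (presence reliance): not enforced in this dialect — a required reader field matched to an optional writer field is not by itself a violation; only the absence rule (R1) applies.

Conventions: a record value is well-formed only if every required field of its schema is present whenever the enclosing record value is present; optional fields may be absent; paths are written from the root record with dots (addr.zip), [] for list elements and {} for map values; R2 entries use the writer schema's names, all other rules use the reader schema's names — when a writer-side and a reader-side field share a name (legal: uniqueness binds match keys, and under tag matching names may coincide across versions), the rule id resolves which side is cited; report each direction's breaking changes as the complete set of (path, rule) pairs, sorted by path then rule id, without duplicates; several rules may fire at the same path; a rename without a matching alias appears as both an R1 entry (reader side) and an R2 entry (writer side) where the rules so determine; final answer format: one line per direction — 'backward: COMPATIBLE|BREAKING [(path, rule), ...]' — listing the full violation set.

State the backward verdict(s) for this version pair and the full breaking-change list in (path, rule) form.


in Device below, arrows point writer -> reader
checking backward for Device: reader v2 against writer v1:
  codes: paired with writer codes (map<string, int64> -> map<string, int64>; writer required)
  addr: paired with writer addr (Contact -> Contact; writer required)
  score: paired with writer score (float32 -> float32; writer optional)
  retries: paired with writer retries (int64 -> int64; writer required)
  blob: paired with writer blob (bytes -> bytes; writer required)
  nickname: paired with writer nickname (string -> string; writer required)
  avatar: paired with writer avatar (bytes -> bytes; writer optional)
  addr.notes: paired with writer addr.notes (string -> string; writer required)
  addr.street: paired with writer addr.street (string -> bytes; writer optional)
  addr.attempts: paired with writer addr.age (int32 -> int32; writer required)
  writer field addr.quantity has no reader counterpart
  violation R1 at addr.street
  violation R3 at addr.street
  violation R1 at avatar
  violation R1 at score
  => 4 violation(s): backward is BREAKING for Device
ruling out the remaining Device differences:
  renamed field age to attempts in record Contact (alias age declared on the renamed field) -> inert for the asked Device verdict: nothing fires
  removed field quantity from record Contact (its key 1 joins the reserved list) -> fires only in the forward direction of Device, which is not asked here

backward: BREAKING [(addr.street, R1), (addr.street, R3), (avatar, R1), (score, R1)]
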